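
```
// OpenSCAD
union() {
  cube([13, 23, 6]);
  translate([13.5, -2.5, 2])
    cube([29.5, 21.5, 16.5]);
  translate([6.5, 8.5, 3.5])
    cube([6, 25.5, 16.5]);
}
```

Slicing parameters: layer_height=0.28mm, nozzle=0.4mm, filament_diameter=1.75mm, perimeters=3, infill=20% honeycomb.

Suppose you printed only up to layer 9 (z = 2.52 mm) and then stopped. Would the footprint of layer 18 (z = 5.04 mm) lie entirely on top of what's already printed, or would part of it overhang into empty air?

Compare the two slices. At z = 2.52: the cube is present — its section is the full 13×23 rectangle (area 299.00 mm²); the 29.5×21.5 cube at (13.5, -2.5) contributes its full rectangle (area 634.25 mm²); the cube at (6.5, 8.5) is not intersected at this z (z outside [3.5, 20]); Combining (union): the 2 present regions are separate (no shared area or edge), so areas and boundary lengths simply add and each stays a separate island — area = 933.25 mm². At z = 5.04: the cube is present — its section is the full 13×23 rectangle (area 299.00 mm²); the 29.5×21.5 cube at (13.5, -2.5) contributes its full rectangle (area 634.25 mm²); the cube at (6.5, 8.5) (footprint 6×25.5) is included at this height (area 153.00 mm²); Taking the union: the regions partially overlap — summed areas 1086.25 mm² minus the doubly-counted overlap 87.00 mm² gives 999.25 mm² — area = 999.25 mm². Checking containment: at z = 5.04 the cross-section extends beyond the z = 2.52 cross-section by about 66.00 mm².

part overhangs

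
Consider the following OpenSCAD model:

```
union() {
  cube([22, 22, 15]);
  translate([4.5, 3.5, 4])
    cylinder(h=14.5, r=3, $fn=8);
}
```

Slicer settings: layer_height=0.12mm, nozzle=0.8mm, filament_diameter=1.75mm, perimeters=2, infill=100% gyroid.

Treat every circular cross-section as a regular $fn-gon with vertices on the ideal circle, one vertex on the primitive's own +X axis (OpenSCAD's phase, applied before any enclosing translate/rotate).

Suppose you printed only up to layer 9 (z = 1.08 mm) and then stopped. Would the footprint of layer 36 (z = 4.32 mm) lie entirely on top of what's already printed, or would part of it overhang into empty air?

Compare the two slices. At z = 1.08: the cube is present — its section is the full 22×22 rectangle (area 484.00 mm²); the cylinder at (4.5, 3.5) is not intersected at this z (z outside [4, 18.5]); Taking the union: only the 22×22 cube is present, so the union is just that shape — area = 484.00 mm². At z = 4.32: the cube is present — its section is the full 22×22 rectangle (area 484.00 mm²); the r=3 cylinder at (4.5, 3.5) contributes a regular 8-gon of circumradius 3 (area = (8/2)·3.000²·sin(360°/8) = 25.46 mm²); Taking the union: the r=3 cylinder at (4.5, 3.5) lies entirely inside the 22×22 cube, so the union is just the 22×22 cube — area = 484.00 mm². Checking containment: the cross-section at z = 4.32 is a subset of the cross-section at z = 1.08.

entirely on top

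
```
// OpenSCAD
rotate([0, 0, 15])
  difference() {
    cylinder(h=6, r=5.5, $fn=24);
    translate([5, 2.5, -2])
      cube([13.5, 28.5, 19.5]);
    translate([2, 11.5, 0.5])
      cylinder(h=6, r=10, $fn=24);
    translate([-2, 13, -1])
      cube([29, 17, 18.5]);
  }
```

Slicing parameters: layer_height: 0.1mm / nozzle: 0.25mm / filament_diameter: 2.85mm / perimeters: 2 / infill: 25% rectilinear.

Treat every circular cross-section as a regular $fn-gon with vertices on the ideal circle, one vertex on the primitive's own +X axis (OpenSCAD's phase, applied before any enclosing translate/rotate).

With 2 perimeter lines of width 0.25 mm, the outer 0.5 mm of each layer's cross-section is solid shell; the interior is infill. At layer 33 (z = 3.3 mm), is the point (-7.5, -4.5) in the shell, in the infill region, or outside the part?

At z = 3.3 mm: the r=5.5 cylinder gives a regular 24-gon of circumradius 5.5 (constant along its height); the 13.5×28.5 cube at (5, 2.5) contributes its full rectangle; the cylinder at (2, 11.5): section is a regular 24-gon, circumradius r=10; the 29×17 cube at (-2, 13) contributes its full rectangle; Taking the first minus the rest: starting from the r=5.5 cylinder, the 13.5×28.5 cube at (5, 2.5) misses the remaining region (no effect); the r=10 cylinder at (2, 11.5) partially overlaps it — only the 24.22 mm² overlap (of its 310.58 mm²) is removed, clipping the outline; the 29×17 cube at (-2, 13) misses the remaining region (no effect) — 1 connected region; (rotated 15° about Z; rotation is an isometry so areas/perimeters/island counts are preserved). Overall, the cross-section is a single solid region. Undo the 15° rotation: the query point maps to (-8.409, -2.406) in the un-rotated model frame. The nearest boundary edge runs (-4.76, -2.75)→(-5.31, -1.42); distance from the point to it = 3.25 mm. The point is not inside any of the regions above, so it lies outside the cross-section (3.25 mm from the nearest boundary).

outside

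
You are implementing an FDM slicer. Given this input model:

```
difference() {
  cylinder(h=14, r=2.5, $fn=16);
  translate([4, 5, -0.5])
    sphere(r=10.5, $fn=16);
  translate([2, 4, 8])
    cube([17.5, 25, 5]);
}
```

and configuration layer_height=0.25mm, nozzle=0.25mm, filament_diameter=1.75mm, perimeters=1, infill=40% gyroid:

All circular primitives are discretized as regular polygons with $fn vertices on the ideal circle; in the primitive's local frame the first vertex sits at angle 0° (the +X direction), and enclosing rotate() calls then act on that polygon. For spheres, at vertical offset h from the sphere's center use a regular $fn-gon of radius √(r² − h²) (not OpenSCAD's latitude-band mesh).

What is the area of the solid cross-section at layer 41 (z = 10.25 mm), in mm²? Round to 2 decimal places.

19.13 mm²

At z = 10.25 mm: the r=2.5 cylinder gives a regular 16-gon of circumradius 2.5 (constant along its height) (area = (16/2)·2.500²·sin(360°/16) = 19.13 mm²); the sphere at (4, 5) is absent (|z−center|=10.750 > r=10.5); the 17.5×25 cube at (2, 4) contributes its full rectangle (area 437.50 mm²); Taking the first minus the rest: starting from the r=2.5 cylinder (19.13 mm²), the 17.5×25 cube at (2, 4) misses the remaining region (no effect) — area = 19.13 mm². Overall, the cross-section is a single solid region. Net area = 19.13 mm².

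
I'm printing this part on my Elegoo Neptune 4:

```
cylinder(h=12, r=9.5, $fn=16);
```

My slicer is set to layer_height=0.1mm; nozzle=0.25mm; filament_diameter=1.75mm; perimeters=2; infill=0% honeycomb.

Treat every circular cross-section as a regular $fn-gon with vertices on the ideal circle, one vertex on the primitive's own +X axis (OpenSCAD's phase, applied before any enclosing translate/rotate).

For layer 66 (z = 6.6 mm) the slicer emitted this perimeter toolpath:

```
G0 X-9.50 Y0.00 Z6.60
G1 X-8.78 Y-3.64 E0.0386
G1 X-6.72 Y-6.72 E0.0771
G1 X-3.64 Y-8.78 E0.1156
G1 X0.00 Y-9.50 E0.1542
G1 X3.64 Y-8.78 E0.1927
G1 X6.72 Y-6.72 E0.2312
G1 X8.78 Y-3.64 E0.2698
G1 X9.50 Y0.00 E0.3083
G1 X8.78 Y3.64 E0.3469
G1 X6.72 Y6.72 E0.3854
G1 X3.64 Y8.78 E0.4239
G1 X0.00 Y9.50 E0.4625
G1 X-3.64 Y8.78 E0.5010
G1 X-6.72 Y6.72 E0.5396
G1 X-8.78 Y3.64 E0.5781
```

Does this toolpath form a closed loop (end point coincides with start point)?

no

Start point (G0): (-9.50, 0.00). End point (last G1): the path does not return to the start — open.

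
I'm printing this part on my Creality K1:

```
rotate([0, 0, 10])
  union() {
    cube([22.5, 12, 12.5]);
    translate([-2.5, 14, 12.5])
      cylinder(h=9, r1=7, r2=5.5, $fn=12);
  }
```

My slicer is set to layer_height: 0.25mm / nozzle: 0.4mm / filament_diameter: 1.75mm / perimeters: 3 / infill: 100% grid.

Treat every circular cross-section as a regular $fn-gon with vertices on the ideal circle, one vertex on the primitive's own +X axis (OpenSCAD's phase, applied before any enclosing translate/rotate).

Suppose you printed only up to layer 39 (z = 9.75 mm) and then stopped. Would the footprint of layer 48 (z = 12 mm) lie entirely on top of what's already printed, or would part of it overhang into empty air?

entirely on top

Compare the two slices. At z = 9.75: the 22.5×12 cube contributes its full rectangle (area 270.00 mm²); the cone at (-2.5, 14) is not intersected at this z (z outside [12.5, 21.5]); Merging all regions: only the 22.5×12 cube is present, so the union is just that shape — area = 270.00 mm²; (whole slice rotated 10° about Z — lengths, areas and connectivity unchanged). At z = 12: the cube is present — its section is the full 22.5×12 rectangle (area 270.00 mm²); the cone at (-2.5, 14) is absent (z outside [12.5, 21.5]); Taking the union: only the 22.5×12 cube is present, so the union is just that shape — area = 270.00 mm²; (rotated 10° about Z; rotation is an isometry so areas/perimeters/island counts are preserved). Checking containment: the cross-section at z = 12 is a subset of the cross-section at z = 9.75.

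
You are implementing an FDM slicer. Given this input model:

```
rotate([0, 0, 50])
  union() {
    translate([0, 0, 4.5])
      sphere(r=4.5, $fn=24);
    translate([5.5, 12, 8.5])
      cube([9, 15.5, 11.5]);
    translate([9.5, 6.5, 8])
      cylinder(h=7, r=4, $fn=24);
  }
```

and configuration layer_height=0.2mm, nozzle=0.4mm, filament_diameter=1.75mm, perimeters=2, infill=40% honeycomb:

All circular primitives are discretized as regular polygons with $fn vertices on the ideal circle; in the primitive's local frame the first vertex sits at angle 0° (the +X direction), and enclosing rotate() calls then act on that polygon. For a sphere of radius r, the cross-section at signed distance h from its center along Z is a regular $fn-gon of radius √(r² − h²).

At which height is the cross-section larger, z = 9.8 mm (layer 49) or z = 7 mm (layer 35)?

layer 49 (z = 9.8 mm)

Layer 49 (z = 9.8): the sphere does not reach this height (|z−center|=5.300 > r=4.5); the 9×15.5 cube at (5.5, 12) contributes its full rectangle (area 139.50 mm²); the cylinder at (9.5, 6.5): section is a regular 24-gon, circumradius r=4 (area = (24/2)·4.000²·sin(360°/24) = 49.69 mm²); Combining (union): the 2 present regions are separate (no shared area or edge), so areas and boundary lengths simply add and each stays a separate island — area = 189.19 mm²; (rotated 50° about Z; rotation is an isometry so areas/perimeters/island counts are preserved). So its area = 189.19 mm². Layer 35 (z = 7): the sphere: section is a regular 24-gon, circumradius = √(r²−h²) = √(4.5²−2.5²) = 3.742 (area = (24/2)·3.742²·sin(360°/24) = 43.48 mm²); the cube at (5.5, 12) is not intersected at this z (z outside [8.5, 20]); the cylinder at (9.5, 6.5) is absent (z outside [8, 15]); Merging all regions: only the r=4.5 sphere is present, so the union is just that shape — area = 43.48 mm²; (rotated 50° about Z; rotation is an isometry so areas/perimeters/island counts are preserved). So its area = 43.48 mm². Layer 49 is larger (189.19 vs 43.48 mm²).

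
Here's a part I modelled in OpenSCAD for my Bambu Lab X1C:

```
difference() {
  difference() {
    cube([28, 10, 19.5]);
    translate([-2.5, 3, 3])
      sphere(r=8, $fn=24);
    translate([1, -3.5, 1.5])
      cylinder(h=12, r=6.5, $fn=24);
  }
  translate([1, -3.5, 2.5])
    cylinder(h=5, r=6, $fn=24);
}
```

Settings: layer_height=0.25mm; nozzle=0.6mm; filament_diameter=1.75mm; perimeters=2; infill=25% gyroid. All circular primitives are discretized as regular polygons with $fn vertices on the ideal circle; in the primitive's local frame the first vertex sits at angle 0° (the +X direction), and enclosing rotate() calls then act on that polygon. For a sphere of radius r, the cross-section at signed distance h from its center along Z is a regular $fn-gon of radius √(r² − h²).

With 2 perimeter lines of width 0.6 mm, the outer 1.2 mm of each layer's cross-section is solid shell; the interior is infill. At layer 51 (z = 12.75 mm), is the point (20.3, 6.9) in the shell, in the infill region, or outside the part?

At z = 12.75 mm: the 28×10 cube contributes its full rectangle; the sphere at (-2.5, 3) is not intersected at this z (|z−center|=9.750 > r=8); the r=6.5 cylinder at (1, -3.5) contributes a regular 24-gon of circumradius 6.5; Subtracting the remaining from the first: starting from the 28×10 cube, the r=6.5 cylinder at (1, -3.5) partially overlaps it — only the 14.27 mm² overlap (of its 131.22 mm²) is removed, clipping the outline — 1 connected region; the cylinder at (1, -3.5) is not intersected at this z (z outside [2.5, 7.5]); Subtracting the remaining from the first: none of the subtracted shapes is present at this height, so that combined region is unchanged — 1 connected region. Overall, the cross-section is a single solid region. The nearest boundary edge runs (0.00, 10.00)→(28.00, 10.00); distance from the point to it = 3.10 mm. The point is inside the cross-section and 3.10 mm from the nearest boundary — more than the 1.2 mm shell width (2 × 0.6), so it's in the infill interior.

infill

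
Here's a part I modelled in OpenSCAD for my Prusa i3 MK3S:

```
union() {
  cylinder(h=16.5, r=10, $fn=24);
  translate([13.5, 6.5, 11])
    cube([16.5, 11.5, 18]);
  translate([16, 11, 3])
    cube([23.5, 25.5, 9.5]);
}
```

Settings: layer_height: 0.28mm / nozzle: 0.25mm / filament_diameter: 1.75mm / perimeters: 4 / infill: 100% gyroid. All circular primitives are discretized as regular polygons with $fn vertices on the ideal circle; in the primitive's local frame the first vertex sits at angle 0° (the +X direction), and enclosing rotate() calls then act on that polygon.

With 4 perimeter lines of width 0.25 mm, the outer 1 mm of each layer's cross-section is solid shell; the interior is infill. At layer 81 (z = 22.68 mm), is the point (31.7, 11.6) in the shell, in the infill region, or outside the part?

outside

At z = 22.68 mm: the cylinder does not reach this height (z outside [0, 16.5]); the 16.5×11.5 cube at (13.5, 6.5) contributes its full rectangle; the cube at (16, 11) is absent (z outside [3, 12.5]); Taking the union: only the 16.5×11.5 cube at (13.5, 6.5) is present, so the union is just that shape — 1 connected region. Overall, the cross-section is a single solid region. The nearest boundary edge runs (30.00, 6.50)→(30.00, 18.00); distance from the point to it = 1.70 mm. The point is not inside any of the regions above, so it lies outside the cross-section (1.70 mm from the nearest boundary).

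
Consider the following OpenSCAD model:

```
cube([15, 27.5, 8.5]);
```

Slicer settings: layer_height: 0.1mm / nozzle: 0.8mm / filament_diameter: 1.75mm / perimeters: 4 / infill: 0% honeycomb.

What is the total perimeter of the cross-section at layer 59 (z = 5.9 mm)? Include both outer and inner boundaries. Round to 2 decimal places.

85.00 mm

At z = 5.9 mm: the cube is present — its section is the full 15×27.5 rectangle (perimeter 85.00 mm). Overall, the cross-section is a single solid region. Total boundary length (outer) = 85.00 mm.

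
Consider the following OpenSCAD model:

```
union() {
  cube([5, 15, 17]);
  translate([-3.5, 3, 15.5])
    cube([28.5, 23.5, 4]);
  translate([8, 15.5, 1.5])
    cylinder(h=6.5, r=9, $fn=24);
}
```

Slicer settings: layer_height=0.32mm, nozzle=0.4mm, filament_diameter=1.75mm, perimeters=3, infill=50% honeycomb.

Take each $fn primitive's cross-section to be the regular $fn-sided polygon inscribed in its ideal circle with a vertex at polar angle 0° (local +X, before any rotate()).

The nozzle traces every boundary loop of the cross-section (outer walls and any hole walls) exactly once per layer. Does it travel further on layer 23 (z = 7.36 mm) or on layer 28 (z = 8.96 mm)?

layer 23 (z = 7.36 mm)

Layer 23 (z = 7.36): the 5×15 cube contributes its full rectangle (perimeter 40.00 mm); the cube at (-3.5, 3) is absent (z outside [15.5, 19.5]); the r=9 cylinder at (8, 15.5) gives a regular 24-gon of circumradius 9 (constant along its height) (perimeter = 2·24·9.000·sin(180°/24) = 56.39 mm); Combining (union): the regions partially overlap (shared area 31.50 mm²), so the edge portions inside another operand are dropped and the merged outline is re-measured after clipping — boundary = 73.11 mm. So its perimeter = 73.11 mm. Layer 28 (z = 8.96): the cube (footprint 5×15) is included at this height (perimeter 40.00 mm); the cube at (-3.5, 3) is absent (z outside [15.5, 19.5]); the cylinder at (8, 15.5) is not intersected at this z (z outside [1.5, 8]); Combining (union): only the 5×15 cube is present, so the union is just that shape — boundary = 40.00 mm. So its perimeter = 40.00 mm. Layer 23 is larger (73.11 vs 40.00 mm).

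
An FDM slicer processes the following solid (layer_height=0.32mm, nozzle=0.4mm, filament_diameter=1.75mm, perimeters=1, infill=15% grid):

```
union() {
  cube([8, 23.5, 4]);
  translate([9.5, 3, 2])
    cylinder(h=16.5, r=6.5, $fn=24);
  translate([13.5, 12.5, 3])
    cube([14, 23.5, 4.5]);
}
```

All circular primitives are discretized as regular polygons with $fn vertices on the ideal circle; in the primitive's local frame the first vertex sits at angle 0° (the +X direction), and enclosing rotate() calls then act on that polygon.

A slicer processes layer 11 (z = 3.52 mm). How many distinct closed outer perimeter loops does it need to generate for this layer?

At z = 3.52 mm: the cube is present — its section is the full 8×23.5 rectangle; the cylinder at (9.5, 3): section is a regular 24-gon, circumradius r=6.5; the cube at (13.5, 12.5) (footprint 14×23.5) is included at this height; Taking the union: the regions partially overlap (shared area 37.37 mm²), so overlapping operands fuse into one piece — 2 connected regions. The result has 2 disconnected regions.

2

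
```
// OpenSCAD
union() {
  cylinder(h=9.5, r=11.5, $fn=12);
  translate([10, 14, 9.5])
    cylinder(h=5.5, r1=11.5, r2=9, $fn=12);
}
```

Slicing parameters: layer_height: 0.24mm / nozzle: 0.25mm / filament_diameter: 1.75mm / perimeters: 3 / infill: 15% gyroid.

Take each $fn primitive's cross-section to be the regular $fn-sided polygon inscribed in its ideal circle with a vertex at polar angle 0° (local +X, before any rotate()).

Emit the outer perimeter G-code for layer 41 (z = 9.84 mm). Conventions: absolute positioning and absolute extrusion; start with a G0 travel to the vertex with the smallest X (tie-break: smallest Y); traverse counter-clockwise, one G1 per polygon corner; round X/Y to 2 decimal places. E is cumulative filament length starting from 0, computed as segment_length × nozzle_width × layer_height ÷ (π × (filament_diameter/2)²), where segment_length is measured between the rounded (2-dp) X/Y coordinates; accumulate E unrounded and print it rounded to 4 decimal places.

At z = 9.84 mm: the cylinder does not reach this height (z outside [0, 9.5]); the cone at (10, 14) (r1=11.5→r2=9) has section circumradius 11.345 here — a regular 12-gon; Combining (union): only the cone at (10, 14) is present, so the union is just that shape — 1 connected region. The outline is a single polygon with 12 vertices. Extrusion per mm of travel: 0.25 × 0.24 / (π × 0.875²) = 0.024945. Accumulating E over each segment gives final E = 1.7585.

G0 X-1.35 Y14.00 Z9.84
G1 X0.17 Y8.33 E0.1464
G1 X4.33 Y4.17 E0.2932
G1 X10.00 Y2.65 E0.4396
G1 X15.67 Y4.17 E0.5861
G1 X19.83 Y8.33 E0.7328
G1 X21.35 Y14.00 E0.8792
G1 X19.83 Y19.67 E1.0257
G1 X15.67 Y23.83 E1.1724
G1 X10.00 Y25.35 E1.3189
G1 X4.33 Y23.83 E1.4653
G1 X0.17 Y19.67 E1.6121
G1 X-1.35 Y14.00 E1.7585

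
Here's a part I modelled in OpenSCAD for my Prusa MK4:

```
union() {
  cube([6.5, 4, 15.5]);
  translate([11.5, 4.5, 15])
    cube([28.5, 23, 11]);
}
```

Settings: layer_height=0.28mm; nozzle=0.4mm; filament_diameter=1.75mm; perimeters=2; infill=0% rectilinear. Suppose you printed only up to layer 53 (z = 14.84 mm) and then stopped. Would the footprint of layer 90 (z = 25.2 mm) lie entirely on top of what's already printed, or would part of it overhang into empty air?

Compare the two slices. At z = 14.84: the 6.5×4 cube contributes its full rectangle (area 26.00 mm²); the cube at (11.5, 4.5) is absent (z outside [15, 26]); Taking the union: only the 6.5×4 cube is present, so the union is just that shape — area = 26.00 mm². At z = 25.2: the cube is not intersected at this z (z outside [0, 15.5]); the cube at (11.5, 4.5) (footprint 28.5×23) is included at this height (area 655.50 mm²); Combining (union): only the 28.5×23 cube at (11.5, 4.5) is present, so the union is just that shape — area = 655.50 mm². Checking containment: at z = 25.2 the cross-section extends beyond the z = 14.84 cross-section by about 655.50 mm².

part overhangs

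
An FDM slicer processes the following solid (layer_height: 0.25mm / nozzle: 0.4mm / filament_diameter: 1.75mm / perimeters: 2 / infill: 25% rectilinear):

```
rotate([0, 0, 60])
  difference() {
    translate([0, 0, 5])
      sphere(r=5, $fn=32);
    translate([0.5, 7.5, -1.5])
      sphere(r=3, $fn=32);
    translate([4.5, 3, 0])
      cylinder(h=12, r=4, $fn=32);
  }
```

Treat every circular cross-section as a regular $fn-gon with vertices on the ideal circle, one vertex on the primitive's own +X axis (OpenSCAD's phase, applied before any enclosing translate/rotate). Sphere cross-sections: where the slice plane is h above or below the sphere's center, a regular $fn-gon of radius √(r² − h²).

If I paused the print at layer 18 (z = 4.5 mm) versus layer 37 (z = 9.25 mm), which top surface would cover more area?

layer 18 (z = 4.5 mm)

Layer 18 (z = 4.5): the r=5 sphere contributes a regular 32-gon of circumradius √(5²−0.5²) = 4.975 (area = (32/2)·4.975²·sin(360°/32) = 77.26 mm²); the sphere at (0.5, 7.5) does not reach this height (|z−center|=6.000 > r=3); the r=4 cylinder at (4.5, 3) contributes a regular 32-gon of circumradius 4 (area = (32/2)·4.000²·sin(360°/32) = 49.94 mm²); After the difference (first − rest): starting from the r=5 sphere (77.26 mm²), the r=4 cylinder at (4.5, 3) partially overlaps it — only the 17.42 mm² overlap (of its 49.94 mm²) is removed, clipping the outline — area = 59.84 mm²; (rotated 60° about Z; rotation is an isometry so areas/perimeters/island counts are preserved). So its area = 59.84 mm². Layer 37 (z = 9.25): the r=5 sphere slices to a regular 32-gon of circumradius 2.634 (√(r²−h²) with h=4.25 from center) (area = (32/2)·2.634²·sin(360°/32) = 21.66 mm²); the sphere at (0.5, 7.5) is absent (|z−center|=10.750 > r=3); the r=4 cylinder at (4.5, 3) contributes a regular 32-gon of circumradius 4 (area = (32/2)·4.000²·sin(360°/32) = 49.94 mm²); After the difference (first − rest): starting from the r=5 sphere (21.66 mm²), the r=4 cylinder at (4.5, 3) partially overlaps it — only the 3.03 mm² overlap (of its 49.94 mm²) is removed, clipping the outline — area = 18.62 mm²; (rotated 60° about Z; rotation is an isometry so areas/perimeters/island counts are preserved). So its area = 18.62 mm². Layer 18 is larger (59.84 vs 18.62 mm²).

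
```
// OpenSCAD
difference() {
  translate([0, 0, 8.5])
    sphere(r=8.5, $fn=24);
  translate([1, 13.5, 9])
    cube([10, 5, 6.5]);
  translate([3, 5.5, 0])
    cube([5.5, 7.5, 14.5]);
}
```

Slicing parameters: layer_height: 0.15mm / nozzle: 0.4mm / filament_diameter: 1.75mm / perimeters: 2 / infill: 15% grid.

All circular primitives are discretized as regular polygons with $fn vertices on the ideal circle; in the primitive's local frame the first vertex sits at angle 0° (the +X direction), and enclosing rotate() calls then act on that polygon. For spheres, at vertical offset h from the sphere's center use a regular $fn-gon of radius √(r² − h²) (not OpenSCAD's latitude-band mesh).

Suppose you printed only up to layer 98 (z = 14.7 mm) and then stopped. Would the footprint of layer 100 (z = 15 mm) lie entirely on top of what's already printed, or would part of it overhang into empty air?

entirely on top

Compare the two slices. At z = 14.7: the r=8.5 sphere slices to a regular 24-gon of circumradius 5.815 (√(r²−h²) with h=6.2 from center) (area = (24/2)·5.815²·sin(360°/24) = 105.01 mm²); the 10×5 cube at (1, 13.5) contributes its full rectangle (area 50.00 mm²); the cube at (3, 5.5) is absent (z outside [0, 14.5]); Subtracting the remaining from the first: starting from the r=8.5 sphere (105.01 mm²), the 10×5 cube at (1, 13.5) misses the remaining region (no effect) — area = 105.01 mm². At z = 15: the sphere: section is a regular 24-gon, circumradius = √(r²−h²) = √(8.5²−6.5²) = 5.477 (area = (24/2)·5.477²·sin(360°/24) = 93.17 mm²); the cube at (1, 13.5) is present — its section is the full 10×5 rectangle (area 50.00 mm²); the cube at (3, 5.5) is not intersected at this z (z outside [0, 14.5]); Subtracting the remaining from the first: starting from the r=8.5 sphere (93.17 mm²), the 10×5 cube at (1, 13.5) misses the remaining region (no effect) — area = 93.17 mm². Checking containment: the cross-section at z = 15 is a subset of the cross-section at z = 14.7.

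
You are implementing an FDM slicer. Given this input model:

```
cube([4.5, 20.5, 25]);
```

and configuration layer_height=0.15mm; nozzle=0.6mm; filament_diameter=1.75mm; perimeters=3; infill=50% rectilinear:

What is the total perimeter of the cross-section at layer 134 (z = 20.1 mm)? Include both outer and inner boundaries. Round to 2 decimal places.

At z = 20.1 mm: the 4.5×20.5 cube contributes its full rectangle (perimeter 50.00 mm). Overall, the cross-section is a single solid region. Total boundary length (outer) = 50.00 mm.

50.00 mm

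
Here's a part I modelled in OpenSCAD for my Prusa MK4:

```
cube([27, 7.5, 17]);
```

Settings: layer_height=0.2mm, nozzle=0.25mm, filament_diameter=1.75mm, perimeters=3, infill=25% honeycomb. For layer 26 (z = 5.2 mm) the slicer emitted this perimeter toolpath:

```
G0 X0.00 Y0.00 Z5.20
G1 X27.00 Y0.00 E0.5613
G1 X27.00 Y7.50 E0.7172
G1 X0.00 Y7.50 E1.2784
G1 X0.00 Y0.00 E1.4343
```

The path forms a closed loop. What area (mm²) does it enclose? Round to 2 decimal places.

202.50 mm²

Apply the shoelace formula to the sequence of (X, Y) vertices; enclosed area = 202.50 mm².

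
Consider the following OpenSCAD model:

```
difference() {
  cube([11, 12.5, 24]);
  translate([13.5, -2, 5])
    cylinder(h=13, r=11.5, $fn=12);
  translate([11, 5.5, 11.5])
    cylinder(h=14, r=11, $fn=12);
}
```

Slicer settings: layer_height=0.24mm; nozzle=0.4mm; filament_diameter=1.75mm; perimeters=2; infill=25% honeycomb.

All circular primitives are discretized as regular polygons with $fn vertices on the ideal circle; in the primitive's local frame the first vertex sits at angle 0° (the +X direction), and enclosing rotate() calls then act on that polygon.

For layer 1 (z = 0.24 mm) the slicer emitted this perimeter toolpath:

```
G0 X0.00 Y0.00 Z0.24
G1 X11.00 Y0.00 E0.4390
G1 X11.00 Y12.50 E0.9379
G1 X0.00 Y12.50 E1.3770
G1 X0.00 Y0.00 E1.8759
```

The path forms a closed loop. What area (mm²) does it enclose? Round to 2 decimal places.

Apply the shoelace formula to the sequence of (X, Y) vertices; enclosed area = 137.50 mm².

137.50 mm²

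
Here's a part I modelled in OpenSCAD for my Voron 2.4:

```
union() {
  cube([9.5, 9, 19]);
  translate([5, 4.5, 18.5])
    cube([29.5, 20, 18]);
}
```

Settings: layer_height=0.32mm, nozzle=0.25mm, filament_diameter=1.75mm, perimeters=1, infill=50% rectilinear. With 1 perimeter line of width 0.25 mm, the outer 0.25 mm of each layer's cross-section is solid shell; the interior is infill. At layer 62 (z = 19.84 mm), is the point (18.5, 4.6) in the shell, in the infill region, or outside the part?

At z = 19.84 mm: the cube does not reach this height (z outside [0, 19]); the cube at (5, 4.5) is present — its section is the full 29.5×20 rectangle; Taking the union: only the 29.5×20 cube at (5, 4.5) is present, so the union is just that shape — 1 connected region. Overall, the cross-section is a single solid region. The nearest boundary edge runs (5.00, 4.50)→(34.50, 4.50); distance from the point to it = 0.10 mm. The point is inside the cross-section, 0.10 mm from the nearest boundary — within the 0.25 mm shell band (1 × 0.25).

shell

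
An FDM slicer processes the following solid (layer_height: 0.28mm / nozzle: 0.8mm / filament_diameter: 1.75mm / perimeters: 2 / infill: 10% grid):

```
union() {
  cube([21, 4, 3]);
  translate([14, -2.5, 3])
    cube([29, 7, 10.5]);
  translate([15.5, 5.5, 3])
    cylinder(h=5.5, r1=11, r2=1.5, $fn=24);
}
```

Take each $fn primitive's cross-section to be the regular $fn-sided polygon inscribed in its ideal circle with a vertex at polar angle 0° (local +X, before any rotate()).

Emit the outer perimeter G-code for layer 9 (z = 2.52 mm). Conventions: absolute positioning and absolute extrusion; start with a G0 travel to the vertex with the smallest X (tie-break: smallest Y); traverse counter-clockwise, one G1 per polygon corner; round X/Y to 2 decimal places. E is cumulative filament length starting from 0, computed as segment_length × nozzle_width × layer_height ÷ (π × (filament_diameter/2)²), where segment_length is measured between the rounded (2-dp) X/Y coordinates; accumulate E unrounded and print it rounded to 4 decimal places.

G0 X0.00 Y0.00 Z2.52
G1 X21.00 Y0.00 E1.9557
G1 X21.00 Y4.00 E2.3282
G1 X0.00 Y4.00 E4.2839
G1 X0.00 Y0.00 E4.6564

At z = 2.52 mm: the cube is present — its section is the full 21×4 rectangle; the cube at (14, -2.5) does not reach this height (z outside [3, 13.5]); the cone at (15.5, 5.5) is not intersected at this z (z outside [3, 8.5]); Taking the union: only the 21×4 cube is present, so the union is just that shape — 1 connected region. The outline is a single polygon with 4 vertices. Extrusion per mm of travel: 0.8 × 0.28 / (π × 0.875²) = 0.093128. Accumulating E over each segment gives final E = 4.6564.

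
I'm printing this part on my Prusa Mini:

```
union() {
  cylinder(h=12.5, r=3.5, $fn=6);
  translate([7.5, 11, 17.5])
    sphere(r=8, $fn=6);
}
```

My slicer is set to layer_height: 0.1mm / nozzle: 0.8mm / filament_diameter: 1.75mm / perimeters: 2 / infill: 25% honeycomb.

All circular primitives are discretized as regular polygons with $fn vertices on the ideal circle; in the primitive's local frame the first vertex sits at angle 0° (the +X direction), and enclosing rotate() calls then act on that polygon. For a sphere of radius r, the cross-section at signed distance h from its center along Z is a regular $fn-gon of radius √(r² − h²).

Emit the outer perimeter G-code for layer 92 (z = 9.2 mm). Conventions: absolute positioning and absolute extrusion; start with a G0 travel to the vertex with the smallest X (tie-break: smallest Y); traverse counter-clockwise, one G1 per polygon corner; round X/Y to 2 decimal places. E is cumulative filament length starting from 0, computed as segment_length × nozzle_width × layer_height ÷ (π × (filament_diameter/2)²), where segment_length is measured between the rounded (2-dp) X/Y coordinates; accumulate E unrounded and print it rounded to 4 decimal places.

G0 X-3.50 Y0.00 Z9.20
G1 X-1.75 Y-3.03 E0.1164
G1 X1.75 Y-3.03 E0.2328
G1 X3.50 Y0.00 E0.3492
G1 X1.75 Y3.03 E0.4655
G1 X-1.75 Y3.03 E0.5820
G1 X-3.50 Y0.00 E0.6983

At z = 9.2 mm: the cylinder: section is a regular 6-gon, circumradius r=3.5; the sphere at (7.5, 11) does not reach this height (|z−center|=8.300 > r=8); Merging all regions: only the r=3.5 cylinder is present, so the union is just that shape — 1 connected region. The outline is a single polygon with 6 vertices. Extrusion per mm of travel: 0.8 × 0.1 / (π × 0.875²) = 0.033260. Accumulating E over each segment gives final E = 0.6983.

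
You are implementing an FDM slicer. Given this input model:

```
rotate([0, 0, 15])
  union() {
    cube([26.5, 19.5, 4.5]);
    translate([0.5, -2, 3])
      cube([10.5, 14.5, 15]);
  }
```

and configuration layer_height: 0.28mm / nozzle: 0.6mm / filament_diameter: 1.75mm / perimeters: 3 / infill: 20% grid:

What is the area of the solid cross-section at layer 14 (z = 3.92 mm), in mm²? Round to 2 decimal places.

At z = 3.92 mm: the 26.5×19.5 cube contributes its full rectangle (area 516.75 mm²); the 10.5×14.5 cube at (0.5, -2) contributes its full rectangle (area 152.25 mm²); Taking the union: the regions partially overlap — summed areas 669.00 mm² minus the doubly-counted overlap 131.25 mm² gives 537.75 mm² — area = 537.75 mm²; (whole slice rotated 15° about Z — lengths, areas and connectivity unchanged). Overall, the cross-section is a single solid region. Net area = 537.75 mm².

537.75 mm²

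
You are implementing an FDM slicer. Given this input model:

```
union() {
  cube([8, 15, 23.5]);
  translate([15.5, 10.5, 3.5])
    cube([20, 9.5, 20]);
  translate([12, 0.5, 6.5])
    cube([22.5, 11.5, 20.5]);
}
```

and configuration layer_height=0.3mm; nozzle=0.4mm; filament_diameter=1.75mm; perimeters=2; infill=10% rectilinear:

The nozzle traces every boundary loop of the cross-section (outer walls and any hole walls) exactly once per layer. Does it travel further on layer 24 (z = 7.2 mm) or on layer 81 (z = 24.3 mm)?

Layer 24 (z = 7.2): the cube is present — its section is the full 8×15 rectangle (perimeter 46.00 mm); the cube at (15.5, 10.5) is present — its section is the full 20×9.5 rectangle (perimeter 59.00 mm); the cube at (12, 0.5) is present — its section is the full 22.5×11.5 rectangle (perimeter 68.00 mm); Taking the union: the regions partially overlap (shared area 28.50 mm²), so the edge portions inside another operand are dropped and the merged outline is re-measured after clipping — boundary = 132.00 mm. So its perimeter = 132.00 mm. Layer 81 (z = 24.3): the cube is absent (z outside [0, 23.5]); the cube at (15.5, 10.5) is absent (z outside [3.5, 23.5]); the cube at (12, 0.5) (footprint 22.5×11.5) is included at this height (perimeter 68.00 mm); Combining (union): only the 22.5×11.5 cube at (12, 0.5) is present, so the union is just that shape — boundary = 68.00 mm. So its perimeter = 68.00 mm. Layer 24 is larger (132.00 vs 68.00 mm).

layer 24 (z = 7.2 mm)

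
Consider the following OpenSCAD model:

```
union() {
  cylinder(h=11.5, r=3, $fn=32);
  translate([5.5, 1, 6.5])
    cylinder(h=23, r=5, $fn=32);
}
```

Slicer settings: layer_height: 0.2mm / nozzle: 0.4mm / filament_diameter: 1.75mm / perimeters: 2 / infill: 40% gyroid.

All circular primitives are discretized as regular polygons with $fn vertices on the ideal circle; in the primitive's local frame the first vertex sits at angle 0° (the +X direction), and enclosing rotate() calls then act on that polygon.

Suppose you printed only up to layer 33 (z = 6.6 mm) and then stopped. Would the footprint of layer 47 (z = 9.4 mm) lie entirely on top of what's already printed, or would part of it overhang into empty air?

entirely on top

Compare the two slices. At z = 6.6: the cylinder: section is a regular 32-gon, circumradius r=3 (area = (32/2)·3.000²·sin(360°/32) = 28.09 mm²); the r=5 cylinder at (5.5, 1) contributes a regular 32-gon of circumradius 5 (area = (32/2)·5.000²·sin(360°/32) = 78.04 mm²); Combining (union): the regions partially overlap — summed areas 106.13 mm² minus the doubly-counted overlap 8.89 mm² gives 97.24 mm² — area = 97.24 mm². At z = 9.4: the r=3 cylinder contributes a regular 32-gon of circumradius 3 (area = (32/2)·3.000²·sin(360°/32) = 28.09 mm²); the r=5 cylinder at (5.5, 1) gives a regular 32-gon of circumradius 5 (constant along its height) (area = (32/2)·5.000²·sin(360°/32) = 78.04 mm²); Combining (union): the regions partially overlap — summed areas 106.13 mm² minus the doubly-counted overlap 8.89 mm² gives 97.24 mm² — area = 97.24 mm². Checking containment: the cross-section at z = 9.4 is a subset of the cross-section at z = 6.6.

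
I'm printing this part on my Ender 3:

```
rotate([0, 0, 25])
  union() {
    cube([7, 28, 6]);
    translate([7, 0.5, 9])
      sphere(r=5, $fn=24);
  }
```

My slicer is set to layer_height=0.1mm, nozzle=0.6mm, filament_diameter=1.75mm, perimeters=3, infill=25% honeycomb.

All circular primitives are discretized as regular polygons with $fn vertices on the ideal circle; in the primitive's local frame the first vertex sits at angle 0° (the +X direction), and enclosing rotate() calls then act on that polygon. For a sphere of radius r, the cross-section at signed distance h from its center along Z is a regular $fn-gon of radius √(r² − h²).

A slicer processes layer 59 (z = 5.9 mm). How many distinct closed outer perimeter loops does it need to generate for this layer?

At z = 5.9 mm: the cube is present — its section is the full 7×28 rectangle; the r=5 sphere at (7, 0.5) slices to a regular 24-gon of circumradius 3.923 (√(r²−h²) with h=3.1 from center); Merging all regions: the regions partially overlap (shared area 13.89 mm²), so overlapping operands fuse into one piece — 1 connected region; (rotated 25° about Z; rotation is an isometry so areas/perimeters/island counts are preserved). The result has 1 disconnected region.

1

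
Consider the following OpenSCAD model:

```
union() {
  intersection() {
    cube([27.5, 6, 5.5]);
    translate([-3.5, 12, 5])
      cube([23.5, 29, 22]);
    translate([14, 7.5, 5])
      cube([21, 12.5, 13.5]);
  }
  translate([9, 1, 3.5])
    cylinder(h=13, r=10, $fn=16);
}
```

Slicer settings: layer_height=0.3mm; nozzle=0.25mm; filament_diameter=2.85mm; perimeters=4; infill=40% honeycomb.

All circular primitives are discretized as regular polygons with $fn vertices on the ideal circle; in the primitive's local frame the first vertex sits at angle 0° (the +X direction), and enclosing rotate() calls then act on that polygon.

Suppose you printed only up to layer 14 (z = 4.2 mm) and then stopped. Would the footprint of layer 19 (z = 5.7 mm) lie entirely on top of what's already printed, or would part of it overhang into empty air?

Compare the two slices. At z = 4.2: the 27.5×6 cube contributes its full rectangle (area 165.00 mm²); the cube at (-3.5, 12) is not intersected at this z (z outside [5, 27]); the cube at (14, 7.5) does not reach this height (z outside [5, 18.5]); Taking the intersection: at least one operand is absent at this height, so nothing remains; the r=10 cylinder at (9, 1) gives a regular 16-gon of circumradius 10 (constant along its height) (area = (16/2)·10.000²·sin(360°/16) = 306.15 mm²); Merging all regions: only the r=10 cylinder at (9, 1) is present, so the union is just that shape — area = 306.15 mm². At z = 5.7: the cube is not intersected at this z (z outside [0, 5.5]); the 23.5×29 cube at (-3.5, 12) contributes its full rectangle (area 681.50 mm²); the cube at (14, 7.5) is present — its section is the full 21×12.5 rectangle (area 262.50 mm²); Taking the intersection: at least one operand is absent at this height, so nothing remains; the r=10 cylinder at (9, 1) gives a regular 16-gon of circumradius 10 (constant along its height) (area = (16/2)·10.000²·sin(360°/16) = 306.15 mm²); Combining (union): only the r=10 cylinder at (9, 1) is present, so the union is just that shape — area = 306.15 mm². Checking containment: the cross-section at z = 5.7 is a subset of the cross-section at z = 4.2.

entirely on top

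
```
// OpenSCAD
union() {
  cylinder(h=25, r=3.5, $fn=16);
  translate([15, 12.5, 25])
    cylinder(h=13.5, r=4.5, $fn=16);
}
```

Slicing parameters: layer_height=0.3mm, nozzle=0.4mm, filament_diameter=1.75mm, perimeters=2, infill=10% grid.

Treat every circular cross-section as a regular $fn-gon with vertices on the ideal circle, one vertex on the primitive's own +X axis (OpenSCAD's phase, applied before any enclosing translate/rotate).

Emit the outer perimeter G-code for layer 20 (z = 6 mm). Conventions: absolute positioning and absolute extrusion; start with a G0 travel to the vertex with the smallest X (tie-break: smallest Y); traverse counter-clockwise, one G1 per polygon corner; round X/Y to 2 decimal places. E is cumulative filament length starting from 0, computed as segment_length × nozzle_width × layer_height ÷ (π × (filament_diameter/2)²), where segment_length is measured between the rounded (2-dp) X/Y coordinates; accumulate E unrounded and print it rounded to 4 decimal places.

G0 X-3.50 Y0.00 Z6.00
G1 X-3.23 Y-1.34 E0.0682
G1 X-2.47 Y-2.47 E0.1361
G1 X-1.34 Y-3.23 E0.2041
G1 X0.00 Y-3.50 E0.2723
G1 X1.34 Y-3.23 E0.3405
G1 X2.47 Y-2.47 E0.4084
G1 X3.23 Y-1.34 E0.4764
G1 X3.50 Y0.00 E0.5445
G1 X3.23 Y1.34 E0.6127
G1 X2.47 Y2.47 E0.6807
G1 X1.34 Y3.23 E0.7486
G1 X0.00 Y3.50 E0.8168
G1 X-1.34 Y3.23 E0.8850
G1 X-2.47 Y2.47 E0.9530
G1 X-3.23 Y1.34 E1.0209
G1 X-3.50 Y0.00 E1.0891

At z = 6 mm: the r=3.5 cylinder contributes a regular 16-gon of circumradius 3.5; the cylinder at (15, 12.5) does not reach this height (z outside [25, 38.5]); Merging all regions: only the r=3.5 cylinder is present, so the union is just that shape — 1 connected region. The outline is a single polygon with 16 vertices. Extrusion per mm of travel: 0.4 × 0.3 / (π × 0.875²) = 0.049890. Accumulating E over each segment gives final E = 1.0891.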